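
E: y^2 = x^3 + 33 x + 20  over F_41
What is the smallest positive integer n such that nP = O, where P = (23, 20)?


Compute successive multiples of P until we hit O:
  1P = (23, 20)
  2P = (26, 2)
  3P = (28, 10)
  4P = (35, 4)
  5P = (3, 8)
  6P = (17, 0)
  7P = (3, 33)
  8P = (35, 37)
  ... (continuing to 12P)
  12P = O

ord(P) = 12


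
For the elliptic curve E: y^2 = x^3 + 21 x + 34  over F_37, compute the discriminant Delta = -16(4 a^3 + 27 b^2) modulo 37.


4 a^3 + 27 b^2 = 4*21^3 + 27*34^2 = 37044 + 31212 = 68256
Delta = -16 * (68256) = -1092096
Delta mod 37 = 33

Delta = 33 (mod 37)


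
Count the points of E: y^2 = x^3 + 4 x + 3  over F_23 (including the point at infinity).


For each x in F_23, count y with y^2 = x^3 + 4 x + 3 mod 23:
  x = 0: RHS = 3, y in [7, 16]  -> 2 point(s)
  x = 1: RHS = 8, y in [10, 13]  -> 2 point(s)
  x = 6: RHS = 13, y in [6, 17]  -> 2 point(s)
  x = 7: RHS = 6, y in [11, 12]  -> 2 point(s)
  x = 8: RHS = 18, y in [8, 15]  -> 2 point(s)
  x = 9: RHS = 9, y in [3, 20]  -> 2 point(s)
  x = 10: RHS = 8, y in [10, 13]  -> 2 point(s)
  x = 12: RHS = 8, y in [10, 13]  -> 2 point(s)
  x = 16: RHS = 0, y in [0]  -> 1 point(s)
  x = 17: RHS = 16, y in [4, 19]  -> 2 point(s)
Affine points: 19. Add the point at infinity: total = 20.

#E(F_23) = 20


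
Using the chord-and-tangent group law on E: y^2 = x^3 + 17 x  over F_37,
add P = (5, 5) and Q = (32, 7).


P != Q, so use the chord formula.
s = (y2 - y1) / (x2 - x1) = (2) / (27) mod 37 = 22
x3 = s^2 - x1 - x2 mod 37 = 22^2 - 5 - 32 = 3
y3 = s (x1 - x3) - y1 mod 37 = 22 * (5 - 3) - 5 = 2

P + Q = (3, 2)


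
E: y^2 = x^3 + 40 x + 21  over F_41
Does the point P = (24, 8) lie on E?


Check whether y^2 = x^3 + 40 x + 21 (mod 41) for (x, y) = (24, 8).
LHS: y^2 = 8^2 mod 41 = 23
RHS: x^3 + 40 x + 21 = 24^3 + 40*24 + 21 mod 41 = 4
LHS != RHS

No, not on the curve


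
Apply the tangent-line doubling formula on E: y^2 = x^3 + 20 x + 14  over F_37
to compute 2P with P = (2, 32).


Doubling: s = (3 x1^2 + a) / (2 y1)
s = (3*2^2 + 20) / (2*32) mod 37 = 19
x3 = s^2 - 2 x1 mod 37 = 19^2 - 2*2 = 24
y3 = s (x1 - x3) - y1 mod 37 = 19 * (2 - 24) - 32 = 31

2P = (24, 31)


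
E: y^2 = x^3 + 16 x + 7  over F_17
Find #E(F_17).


For each x in F_17, count y with y^2 = x^3 + 16 x + 7 mod 17:
  x = 2: RHS = 13, y in [8, 9]  -> 2 point(s)
  x = 4: RHS = 16, y in [4, 13]  -> 2 point(s)
  x = 5: RHS = 8, y in [5, 12]  -> 2 point(s)
  x = 6: RHS = 13, y in [8, 9]  -> 2 point(s)
  x = 8: RHS = 1, y in [1, 16]  -> 2 point(s)
  x = 9: RHS = 13, y in [8, 9]  -> 2 point(s)
  x = 11: RHS = 1, y in [1, 16]  -> 2 point(s)
  x = 13: RHS = 15, y in [7, 10]  -> 2 point(s)
  x = 14: RHS = 0, y in [0]  -> 1 point(s)
  x = 15: RHS = 1, y in [1, 16]  -> 2 point(s)
Affine points: 19. Add the point at infinity: total = 20.

#E(F_17) = 20


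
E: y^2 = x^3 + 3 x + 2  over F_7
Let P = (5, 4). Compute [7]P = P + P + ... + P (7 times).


k = 7 = 111_2 (binary, LSB first: 111)
Double-and-add from P = (5, 4):
  bit 0 = 1: acc = O + (5, 4) = (5, 4)
  bit 1 = 1: acc = (5, 4) + (5, 3) = O
  bit 2 = 1: acc = O + (5, 4) = (5, 4)

7P = (5, 4)


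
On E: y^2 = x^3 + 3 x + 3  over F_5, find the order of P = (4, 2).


Compute successive multiples of P until we hit O:
  1P = (4, 2)
  2P = (3, 2)
  3P = (3, 3)
  4P = (4, 3)
  5P = O

ord(P) = 5


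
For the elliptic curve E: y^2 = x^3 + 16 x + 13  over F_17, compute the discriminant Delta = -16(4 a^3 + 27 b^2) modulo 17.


4 a^3 + 27 b^2 = 4*16^3 + 27*13^2 = 16384 + 4563 = 20947
Delta = -16 * (20947) = -335152
Delta mod 17 = 3

Delta = 3 (mod 17)


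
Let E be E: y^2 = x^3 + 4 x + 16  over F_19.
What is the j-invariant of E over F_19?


Delta = -16(4 a^3 + 27 b^2) mod 19 = 15
-1728 * (4 a)^3 = -1728 * (4*4)^3 mod 19 = 11
j = 11 * 15^(-1) mod 19 = 2

j = 2 (mod 19)


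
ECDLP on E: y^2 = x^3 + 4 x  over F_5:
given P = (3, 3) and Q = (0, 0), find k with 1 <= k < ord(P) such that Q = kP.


Enumerate multiples of P until we hit Q = (0, 0):
  1P = (3, 3)
  2P = (0, 0)
Match found at i = 2.

k = 2


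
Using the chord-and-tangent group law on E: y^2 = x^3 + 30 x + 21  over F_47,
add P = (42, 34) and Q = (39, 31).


P != Q, so use the chord formula.
s = (y2 - y1) / (x2 - x1) = (44) / (44) mod 47 = 1
x3 = s^2 - x1 - x2 mod 47 = 1^2 - 42 - 39 = 14
y3 = s (x1 - x3) - y1 mod 47 = 1 * (42 - 14) - 34 = 41

P + Q = (14, 41)


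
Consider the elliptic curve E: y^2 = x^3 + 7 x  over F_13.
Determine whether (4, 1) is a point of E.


Check whether y^2 = x^3 + 7 x + 0 (mod 13) for (x, y) = (4, 1).
LHS: y^2 = 1^2 mod 13 = 1
RHS: x^3 + 7 x + 0 = 4^3 + 7*4 + 0 mod 13 = 1
LHS = RHS

Yes, on the curve


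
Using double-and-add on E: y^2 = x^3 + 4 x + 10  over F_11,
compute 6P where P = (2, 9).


k = 6 = 110_2 (binary, LSB first: 011)
Double-and-add from P = (2, 9):
  bit 0 = 0: acc unchanged = O
  bit 1 = 1: acc = O + (1, 9) = (1, 9)
  bit 2 = 1: acc = (1, 9) + (10, 4) = (9, 4)

6P = (9, 4)


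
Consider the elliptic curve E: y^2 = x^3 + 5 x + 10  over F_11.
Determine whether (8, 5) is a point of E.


Check whether y^2 = x^3 + 5 x + 10 (mod 11) for (x, y) = (8, 5).
LHS: y^2 = 5^2 mod 11 = 3
RHS: x^3 + 5 x + 10 = 8^3 + 5*8 + 10 mod 11 = 1
LHS != RHS

No, not on the curve


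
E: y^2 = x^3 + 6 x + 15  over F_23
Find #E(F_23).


For each x in F_23, count y with y^2 = x^3 + 6 x + 15 mod 23:
  x = 2: RHS = 12, y in [9, 14]  -> 2 point(s)
  x = 5: RHS = 9, y in [3, 20]  -> 2 point(s)
  x = 7: RHS = 9, y in [3, 20]  -> 2 point(s)
  x = 8: RHS = 0, y in [0]  -> 1 point(s)
  x = 9: RHS = 16, y in [4, 19]  -> 2 point(s)
  x = 11: RHS = 9, y in [3, 20]  -> 2 point(s)
  x = 13: RHS = 13, y in [6, 17]  -> 2 point(s)
  x = 17: RHS = 16, y in [4, 19]  -> 2 point(s)
  x = 20: RHS = 16, y in [4, 19]  -> 2 point(s)
  x = 21: RHS = 18, y in [8, 15]  -> 2 point(s)
  x = 22: RHS = 8, y in [10, 13]  -> 2 point(s)
Affine points: 21. Add the point at infinity: total = 22.

#E(F_23) = 22


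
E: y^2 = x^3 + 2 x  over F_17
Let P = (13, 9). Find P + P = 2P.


Doubling: s = (3 x1^2 + a) / (2 y1)
s = (3*13^2 + 2) / (2*9) mod 17 = 16
x3 = s^2 - 2 x1 mod 17 = 16^2 - 2*13 = 9
y3 = s (x1 - x3) - y1 mod 17 = 16 * (13 - 9) - 9 = 4

2P = (9, 4)


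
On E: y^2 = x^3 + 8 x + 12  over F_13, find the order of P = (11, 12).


Compute successive multiples of P until we hit O:
  1P = (11, 12)
  2P = (0, 8)
  3P = (6, 4)
  4P = (10, 0)
  5P = (6, 9)
  6P = (0, 5)
  7P = (11, 1)
  8P = O

ord(P) = 8


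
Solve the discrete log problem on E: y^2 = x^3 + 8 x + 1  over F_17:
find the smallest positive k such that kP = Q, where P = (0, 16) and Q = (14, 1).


Enumerate multiples of P until we hit Q = (14, 1):
  1P = (0, 16)
  2P = (16, 14)
  3P = (5, 8)
  4P = (3, 16)
  5P = (14, 1)
Match found at i = 5.

k = 5


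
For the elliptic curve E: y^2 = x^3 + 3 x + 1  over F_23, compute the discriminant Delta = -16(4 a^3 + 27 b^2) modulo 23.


4 a^3 + 27 b^2 = 4*3^3 + 27*1^2 = 108 + 27 = 135
Delta = -16 * (135) = -2160
Delta mod 23 = 2

Delta = 2 (mod 23)


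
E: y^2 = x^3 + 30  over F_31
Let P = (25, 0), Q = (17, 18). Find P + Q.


P != Q, so use the chord formula.
s = (y2 - y1) / (x2 - x1) = (18) / (23) mod 31 = 21
x3 = s^2 - x1 - x2 mod 31 = 21^2 - 25 - 17 = 27
y3 = s (x1 - x3) - y1 mod 31 = 21 * (25 - 27) - 0 = 20

P + Q = (27, 20)


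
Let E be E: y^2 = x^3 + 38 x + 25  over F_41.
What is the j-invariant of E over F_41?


Delta = -16(4 a^3 + 27 b^2) mod 41 = 32
-1728 * (4 a)^3 = -1728 * (4*38)^3 mod 41 = 36
j = 36 * 32^(-1) mod 41 = 37

j = 37 (mod 41)


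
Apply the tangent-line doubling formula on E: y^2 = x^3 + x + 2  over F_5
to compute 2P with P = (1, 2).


Doubling: s = (3 x1^2 + a) / (2 y1)
s = (3*1^2 + 1) / (2*2) mod 5 = 1
x3 = s^2 - 2 x1 mod 5 = 1^2 - 2*1 = 4
y3 = s (x1 - x3) - y1 mod 5 = 1 * (1 - 4) - 2 = 0

2P = (4, 0)


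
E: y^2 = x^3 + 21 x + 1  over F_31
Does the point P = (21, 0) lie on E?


Check whether y^2 = x^3 + 21 x + 1 (mod 31) for (x, y) = (21, 0).
LHS: y^2 = 0^2 mod 31 = 0
RHS: x^3 + 21 x + 1 = 21^3 + 21*21 + 1 mod 31 = 0
LHS = RHS

Yes, on the curve


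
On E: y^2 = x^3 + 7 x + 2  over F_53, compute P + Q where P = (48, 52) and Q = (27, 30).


P != Q, so use the chord formula.
s = (y2 - y1) / (x2 - x1) = (31) / (32) mod 53 = 49
x3 = s^2 - x1 - x2 mod 53 = 49^2 - 48 - 27 = 47
y3 = s (x1 - x3) - y1 mod 53 = 49 * (48 - 47) - 52 = 50

P + Q = (47, 50)


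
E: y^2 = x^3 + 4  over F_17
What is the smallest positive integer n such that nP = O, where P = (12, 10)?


Compute successive multiples of P until we hit O:
  1P = (12, 10)
  2P = (6, 4)
  3P = (0, 2)
  4P = (13, 12)
  5P = (13, 5)
  6P = (0, 15)
  7P = (6, 13)
  8P = (12, 7)
  ... (continuing to 9P)
  9P = O

ord(P) = 9


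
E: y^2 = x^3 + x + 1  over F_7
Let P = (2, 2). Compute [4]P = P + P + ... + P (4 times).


k = 4 = 100_2 (binary, LSB first: 001)
Double-and-add from P = (2, 2):
  bit 0 = 0: acc unchanged = O
  bit 1 = 0: acc unchanged = O
  bit 2 = 1: acc = O + (2, 5) = (2, 5)

4P = (2, 5)


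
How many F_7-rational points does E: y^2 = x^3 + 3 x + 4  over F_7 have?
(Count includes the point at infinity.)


For each x in F_7, count y with y^2 = x^3 + 3 x + 4 mod 7:
  x = 0: RHS = 4, y in [2, 5]  -> 2 point(s)
  x = 1: RHS = 1, y in [1, 6]  -> 2 point(s)
  x = 2: RHS = 4, y in [2, 5]  -> 2 point(s)
  x = 5: RHS = 4, y in [2, 5]  -> 2 point(s)
  x = 6: RHS = 0, y in [0]  -> 1 point(s)
Affine points: 9. Add the point at infinity: total = 10.

#E(F_7) = 10


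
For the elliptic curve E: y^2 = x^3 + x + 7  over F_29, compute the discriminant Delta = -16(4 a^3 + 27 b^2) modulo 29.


4 a^3 + 27 b^2 = 4*1^3 + 27*7^2 = 4 + 1323 = 1327
Delta = -16 * (1327) = -21232
Delta mod 29 = 25

Delta = 25 (mod 29)


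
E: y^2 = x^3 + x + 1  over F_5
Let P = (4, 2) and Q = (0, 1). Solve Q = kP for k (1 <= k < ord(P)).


Enumerate multiples of P until we hit Q = (0, 1):
  1P = (4, 2)
  2P = (3, 4)
  3P = (2, 4)
  4P = (0, 4)
  5P = (0, 1)
Match found at i = 5.

k = 5


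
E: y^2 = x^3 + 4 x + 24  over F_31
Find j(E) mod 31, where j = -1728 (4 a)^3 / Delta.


Delta = -16(4 a^3 + 27 b^2) mod 31 = 1
-1728 * (4 a)^3 = -1728 * (4*4)^3 mod 31 = 1
j = 1 * 1^(-1) mod 31 = 1

j = 1 (mod 31)


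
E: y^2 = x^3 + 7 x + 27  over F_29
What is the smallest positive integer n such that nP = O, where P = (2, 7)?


Compute successive multiples of P until we hit O:
  1P = (2, 7)
  2P = (19, 1)
  3P = (1, 8)
  4P = (27, 18)
  5P = (13, 16)
  6P = (7, 10)
  7P = (25, 14)
  8P = (9, 6)
  ... (continuing to 29P)
  29P = O

ord(P) = 29


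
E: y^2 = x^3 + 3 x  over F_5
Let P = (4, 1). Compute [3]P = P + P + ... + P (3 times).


k = 3 = 11_2 (binary, LSB first: 11)
Double-and-add from P = (4, 1):
  bit 0 = 1: acc = O + (4, 1) = (4, 1)
  bit 1 = 1: acc = (4, 1) + (1, 3) = (1, 2)

3P = (1, 2)


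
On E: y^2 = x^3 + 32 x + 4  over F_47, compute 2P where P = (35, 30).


Doubling: s = (3 x1^2 + a) / (2 y1)
s = (3*35^2 + 32) / (2*30) mod 47 = 14
x3 = s^2 - 2 x1 mod 47 = 14^2 - 2*35 = 32
y3 = s (x1 - x3) - y1 mod 47 = 14 * (35 - 32) - 30 = 12

2P = (32, 12)


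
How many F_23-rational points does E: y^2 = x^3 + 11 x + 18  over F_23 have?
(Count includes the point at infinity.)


For each x in F_23, count y with y^2 = x^3 + 11 x + 18 mod 23:
  x = 0: RHS = 18, y in [8, 15]  -> 2 point(s)
  x = 2: RHS = 2, y in [5, 18]  -> 2 point(s)
  x = 3: RHS = 9, y in [3, 20]  -> 2 point(s)
  x = 6: RHS = 1, y in [1, 22]  -> 2 point(s)
  x = 7: RHS = 1, y in [1, 22]  -> 2 point(s)
  x = 9: RHS = 18, y in [8, 15]  -> 2 point(s)
  x = 10: RHS = 1, y in [1, 22]  -> 2 point(s)
  x = 13: RHS = 12, y in [9, 14]  -> 2 point(s)
  x = 14: RHS = 18, y in [8, 15]  -> 2 point(s)
  x = 15: RHS = 16, y in [4, 19]  -> 2 point(s)
  x = 16: RHS = 12, y in [9, 14]  -> 2 point(s)
  x = 17: RHS = 12, y in [9, 14]  -> 2 point(s)
  x = 19: RHS = 2, y in [5, 18]  -> 2 point(s)
  x = 20: RHS = 4, y in [2, 21]  -> 2 point(s)
  x = 22: RHS = 6, y in [11, 12]  -> 2 point(s)
Affine points: 30. Add the point at infinity: total = 31.

#E(F_23) = 31


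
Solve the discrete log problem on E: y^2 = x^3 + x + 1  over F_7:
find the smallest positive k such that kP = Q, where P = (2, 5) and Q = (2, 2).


Enumerate multiples of P until we hit Q = (2, 2):
  1P = (2, 5)
  2P = (0, 6)
  3P = (0, 1)
  4P = (2, 2)
Match found at i = 4.

k = 4


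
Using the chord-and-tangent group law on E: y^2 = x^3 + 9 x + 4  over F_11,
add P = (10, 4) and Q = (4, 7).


P != Q, so use the chord formula.
s = (y2 - y1) / (x2 - x1) = (3) / (5) mod 11 = 5
x3 = s^2 - x1 - x2 mod 11 = 5^2 - 10 - 4 = 0
y3 = s (x1 - x3) - y1 mod 11 = 5 * (10 - 0) - 4 = 2

P + Q = (0, 2)


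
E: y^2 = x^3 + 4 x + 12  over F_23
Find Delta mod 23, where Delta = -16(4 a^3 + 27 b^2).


4 a^3 + 27 b^2 = 4*4^3 + 27*12^2 = 256 + 3888 = 4144
Delta = -16 * (4144) = -66304
Delta mod 23 = 5

Delta = 5 (mod 23)


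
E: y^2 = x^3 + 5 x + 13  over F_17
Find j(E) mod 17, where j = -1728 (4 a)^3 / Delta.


Delta = -16(4 a^3 + 27 b^2) mod 17 = 14
-1728 * (4 a)^3 = -1728 * (4*5)^3 mod 17 = 9
j = 9 * 14^(-1) mod 17 = 14

j = 14 (mod 17)


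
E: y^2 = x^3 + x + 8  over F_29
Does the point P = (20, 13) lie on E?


Check whether y^2 = x^3 + 1 x + 8 (mod 29) for (x, y) = (20, 13).
LHS: y^2 = 13^2 mod 29 = 24
RHS: x^3 + 1 x + 8 = 20^3 + 1*20 + 8 mod 29 = 24
LHS = RHS

Yes, on the curve


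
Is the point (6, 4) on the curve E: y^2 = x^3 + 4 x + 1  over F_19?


Check whether y^2 = x^3 + 4 x + 1 (mod 19) for (x, y) = (6, 4).
LHS: y^2 = 4^2 mod 19 = 16
RHS: x^3 + 4 x + 1 = 6^3 + 4*6 + 1 mod 19 = 13
LHS != RHS

No, not on the curve


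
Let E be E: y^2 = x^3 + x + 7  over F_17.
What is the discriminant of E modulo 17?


4 a^3 + 27 b^2 = 4*1^3 + 27*7^2 = 4 + 1323 = 1327
Delta = -16 * (1327) = -21232
Delta mod 17 = 1

Delta = 1 (mod 17)


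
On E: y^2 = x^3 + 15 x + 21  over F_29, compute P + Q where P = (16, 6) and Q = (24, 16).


P != Q, so use the chord formula.
s = (y2 - y1) / (x2 - x1) = (10) / (8) mod 29 = 23
x3 = s^2 - x1 - x2 mod 29 = 23^2 - 16 - 24 = 25
y3 = s (x1 - x3) - y1 mod 29 = 23 * (16 - 25) - 6 = 19

P + Q = (25, 19)


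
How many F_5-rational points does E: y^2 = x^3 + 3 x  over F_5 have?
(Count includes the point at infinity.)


For each x in F_5, count y with y^2 = x^3 + 3 x + 0 mod 5:
  x = 0: RHS = 0, y in [0]  -> 1 point(s)
  x = 1: RHS = 4, y in [2, 3]  -> 2 point(s)
  x = 2: RHS = 4, y in [2, 3]  -> 2 point(s)
  x = 3: RHS = 1, y in [1, 4]  -> 2 point(s)
  x = 4: RHS = 1, y in [1, 4]  -> 2 point(s)
Affine points: 9. Add the point at infinity: total = 10.

#E(F_5) = 10


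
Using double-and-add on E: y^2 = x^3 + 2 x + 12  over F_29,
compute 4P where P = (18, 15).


k = 4 = 100_2 (binary, LSB first: 001)
Double-and-add from P = (18, 15):
  bit 0 = 0: acc unchanged = O
  bit 1 = 0: acc unchanged = O
  bit 2 = 1: acc = O + (23, 25) = (23, 25)

4P = (23, 25)


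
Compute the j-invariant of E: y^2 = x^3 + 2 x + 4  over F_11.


Delta = -16(4 a^3 + 27 b^2) mod 11 = 1
-1728 * (4 a)^3 = -1728 * (4*2)^3 mod 11 = 5
j = 5 * 1^(-1) mod 11 = 5

j = 5 (mod 11)


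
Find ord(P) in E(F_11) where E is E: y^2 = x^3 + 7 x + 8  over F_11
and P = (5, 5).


Compute successive multiples of P until we hit O:
  1P = (5, 5)
  2P = (4, 1)
  3P = (7, 9)
  4P = (3, 10)
  5P = (1, 7)
  6P = (8, 2)
  7P = (10, 0)
  8P = (8, 9)
  ... (continuing to 14P)
  14P = O

ord(P) = 14


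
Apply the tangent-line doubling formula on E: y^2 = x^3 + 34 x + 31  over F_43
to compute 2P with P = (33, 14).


Doubling: s = (3 x1^2 + a) / (2 y1)
s = (3*33^2 + 34) / (2*14) mod 43 = 15
x3 = s^2 - 2 x1 mod 43 = 15^2 - 2*33 = 30
y3 = s (x1 - x3) - y1 mod 43 = 15 * (33 - 30) - 14 = 31

2P = (30, 31)


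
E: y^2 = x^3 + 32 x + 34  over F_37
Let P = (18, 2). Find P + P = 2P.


Doubling: s = (3 x1^2 + a) / (2 y1)
s = (3*18^2 + 32) / (2*2) mod 37 = 29
x3 = s^2 - 2 x1 mod 37 = 29^2 - 2*18 = 28
y3 = s (x1 - x3) - y1 mod 37 = 29 * (18 - 28) - 2 = 4

2P = (28, 4)


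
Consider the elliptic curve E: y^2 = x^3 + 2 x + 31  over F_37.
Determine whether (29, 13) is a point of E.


Check whether y^2 = x^3 + 2 x + 31 (mod 37) for (x, y) = (29, 13).
LHS: y^2 = 13^2 mod 37 = 21
RHS: x^3 + 2 x + 31 = 29^3 + 2*29 + 31 mod 37 = 21
LHS = RHS

Yes, on the curve


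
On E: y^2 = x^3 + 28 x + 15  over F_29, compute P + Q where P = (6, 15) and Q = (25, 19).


P != Q, so use the chord formula.
s = (y2 - y1) / (x2 - x1) = (4) / (19) mod 29 = 17
x3 = s^2 - x1 - x2 mod 29 = 17^2 - 6 - 25 = 26
y3 = s (x1 - x3) - y1 mod 29 = 17 * (6 - 26) - 15 = 22

P + Q = (26, 22)


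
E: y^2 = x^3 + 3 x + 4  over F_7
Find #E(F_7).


For each x in F_7, count y with y^2 = x^3 + 3 x + 4 mod 7:
  x = 0: RHS = 4, y in [2, 5]  -> 2 point(s)
  x = 1: RHS = 1, y in [1, 6]  -> 2 point(s)
  x = 2: RHS = 4, y in [2, 5]  -> 2 point(s)
  x = 5: RHS = 4, y in [2, 5]  -> 2 point(s)
  x = 6: RHS = 0, y in [0]  -> 1 point(s)
Affine points: 9. Add the point at infinity: total = 10.

#E(F_7) = 10


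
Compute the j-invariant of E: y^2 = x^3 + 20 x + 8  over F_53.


Delta = -16(4 a^3 + 27 b^2) mod 53 = 51
-1728 * (4 a)^3 = -1728 * (4*20)^3 mod 53 = 49
j = 49 * 51^(-1) mod 53 = 2

j = 2 (mod 53)


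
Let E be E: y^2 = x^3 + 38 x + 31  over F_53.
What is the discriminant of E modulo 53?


4 a^3 + 27 b^2 = 4*38^3 + 27*31^2 = 219488 + 25947 = 245435
Delta = -16 * (245435) = -3926960
Delta mod 53 = 22

Delta = 22 (mod 53)


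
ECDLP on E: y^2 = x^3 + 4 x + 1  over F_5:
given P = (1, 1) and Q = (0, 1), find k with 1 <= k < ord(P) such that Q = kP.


Enumerate multiples of P until we hit Q = (0, 1):
  1P = (1, 1)
  2P = (4, 1)
  3P = (0, 4)
  4P = (3, 0)
  5P = (0, 1)
Match found at i = 5.

k = 5


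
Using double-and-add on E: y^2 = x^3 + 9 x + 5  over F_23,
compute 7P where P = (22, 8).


k = 7 = 111_2 (binary, LSB first: 111)
Double-and-add from P = (22, 8):
  bit 0 = 1: acc = O + (22, 8) = (22, 8)
  bit 1 = 1: acc = (22, 8) + (4, 17) = (3, 17)
  bit 2 = 1: acc = (3, 17) + (16, 17) = (4, 6)

7P = (4, 6)


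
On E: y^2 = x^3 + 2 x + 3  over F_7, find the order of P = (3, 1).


Compute successive multiples of P until we hit O:
  1P = (3, 1)
  2P = (3, 6)
  3P = O

ord(P) = 3


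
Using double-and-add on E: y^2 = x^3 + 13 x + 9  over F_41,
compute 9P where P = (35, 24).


k = 9 = 1001_2 (binary, LSB first: 1001)
Double-and-add from P = (35, 24):
  bit 0 = 1: acc = O + (35, 24) = (35, 24)
  bit 1 = 0: acc unchanged = (35, 24)
  bit 2 = 0: acc unchanged = (35, 24)
  bit 3 = 1: acc = (35, 24) + (4, 24) = (2, 17)

9P = (2, 17)


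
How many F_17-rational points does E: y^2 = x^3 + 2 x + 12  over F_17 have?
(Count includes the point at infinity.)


For each x in F_17, count y with y^2 = x^3 + 2 x + 12 mod 17:
  x = 1: RHS = 15, y in [7, 10]  -> 2 point(s)
  x = 4: RHS = 16, y in [4, 13]  -> 2 point(s)
  x = 6: RHS = 2, y in [6, 11]  -> 2 point(s)
  x = 8: RHS = 13, y in [8, 9]  -> 2 point(s)
  x = 12: RHS = 13, y in [8, 9]  -> 2 point(s)
  x = 13: RHS = 8, y in [5, 12]  -> 2 point(s)
  x = 14: RHS = 13, y in [8, 9]  -> 2 point(s)
  x = 15: RHS = 0, y in [0]  -> 1 point(s)
  x = 16: RHS = 9, y in [3, 14]  -> 2 point(s)
Affine points: 17. Add the point at infinity: total = 18.

#E(F_17) = 18


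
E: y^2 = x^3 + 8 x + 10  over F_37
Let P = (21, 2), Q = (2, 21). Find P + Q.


P != Q, so use the chord formula.
s = (y2 - y1) / (x2 - x1) = (19) / (18) mod 37 = 36
x3 = s^2 - x1 - x2 mod 37 = 36^2 - 21 - 2 = 15
y3 = s (x1 - x3) - y1 mod 37 = 36 * (21 - 15) - 2 = 29

P + Q = (15, 29)


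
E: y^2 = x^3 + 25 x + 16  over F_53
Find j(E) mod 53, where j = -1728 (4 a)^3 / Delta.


Delta = -16(4 a^3 + 27 b^2) mod 53 = 23
-1728 * (4 a)^3 = -1728 * (4*25)^3 mod 53 = 22
j = 22 * 23^(-1) mod 53 = 24

j = 24 (mod 53)


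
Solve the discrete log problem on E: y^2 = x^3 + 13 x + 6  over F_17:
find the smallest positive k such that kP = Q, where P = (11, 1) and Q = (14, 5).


Enumerate multiples of P until we hit Q = (14, 5):
  1P = (11, 1)
  2P = (13, 14)
  3P = (14, 5)
Match found at i = 3.

k = 3


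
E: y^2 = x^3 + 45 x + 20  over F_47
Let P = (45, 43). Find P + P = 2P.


Doubling: s = (3 x1^2 + a) / (2 y1)
s = (3*45^2 + 45) / (2*43) mod 47 = 34
x3 = s^2 - 2 x1 mod 47 = 34^2 - 2*45 = 32
y3 = s (x1 - x3) - y1 mod 47 = 34 * (45 - 32) - 43 = 23

2P = (32, 23)


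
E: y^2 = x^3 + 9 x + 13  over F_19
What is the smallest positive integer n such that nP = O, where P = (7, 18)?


Compute successive multiples of P until we hit O:
  1P = (7, 18)
  2P = (9, 5)
  3P = (12, 5)
  4P = (6, 6)
  5P = (17, 14)
  6P = (2, 18)
  7P = (10, 1)
  8P = (13, 16)
  ... (continuing to 21P)
  21P = O

ord(P) = 21


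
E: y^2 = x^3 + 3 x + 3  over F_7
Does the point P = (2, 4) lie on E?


Check whether y^2 = x^3 + 3 x + 3 (mod 7) for (x, y) = (2, 4).
LHS: y^2 = 4^2 mod 7 = 2
RHS: x^3 + 3 x + 3 = 2^3 + 3*2 + 3 mod 7 = 3
LHS != RHS

No, not on the curve


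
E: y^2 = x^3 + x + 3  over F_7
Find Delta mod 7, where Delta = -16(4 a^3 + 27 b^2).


4 a^3 + 27 b^2 = 4*1^3 + 27*3^2 = 4 + 243 = 247
Delta = -16 * (247) = -3952
Delta mod 7 = 3

Delta = 3 (mod 7)


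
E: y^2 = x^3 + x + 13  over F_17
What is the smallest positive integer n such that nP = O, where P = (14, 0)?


Compute successive multiples of P until we hit O:
  1P = (14, 0)
  2P = O

ord(P) = 2


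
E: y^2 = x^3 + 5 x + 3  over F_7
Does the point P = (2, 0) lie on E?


Check whether y^2 = x^3 + 5 x + 3 (mod 7) for (x, y) = (2, 0).
LHS: y^2 = 0^2 mod 7 = 0
RHS: x^3 + 5 x + 3 = 2^3 + 5*2 + 3 mod 7 = 0
LHS = RHS

Yes, on the curve


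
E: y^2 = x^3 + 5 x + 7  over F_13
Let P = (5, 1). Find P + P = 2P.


Doubling: s = (3 x1^2 + a) / (2 y1)
s = (3*5^2 + 5) / (2*1) mod 13 = 1
x3 = s^2 - 2 x1 mod 13 = 1^2 - 2*5 = 4
y3 = s (x1 - x3) - y1 mod 13 = 1 * (5 - 4) - 1 = 0

2P = (4, 0)


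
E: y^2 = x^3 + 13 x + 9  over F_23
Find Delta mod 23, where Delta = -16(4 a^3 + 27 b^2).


4 a^3 + 27 b^2 = 4*13^3 + 27*9^2 = 8788 + 2187 = 10975
Delta = -16 * (10975) = -175600
Delta mod 23 = 5

Delta = 5 (mod 23)


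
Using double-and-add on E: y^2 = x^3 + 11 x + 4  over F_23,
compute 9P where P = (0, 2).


k = 9 = 1001_2 (binary, LSB first: 1001)
Double-and-add from P = (0, 2):
  bit 0 = 1: acc = O + (0, 2) = (0, 2)
  bit 1 = 0: acc unchanged = (0, 2)
  bit 2 = 0: acc unchanged = (0, 2)
  bit 3 = 1: acc = (0, 2) + (14, 2) = (9, 21)

9P = (9, 21)


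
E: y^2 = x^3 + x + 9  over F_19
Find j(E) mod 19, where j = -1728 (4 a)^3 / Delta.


Delta = -16(4 a^3 + 27 b^2) mod 19 = 18
-1728 * (4 a)^3 = -1728 * (4*1)^3 mod 19 = 7
j = 7 * 18^(-1) mod 19 = 12

j = 12 (mod 19)


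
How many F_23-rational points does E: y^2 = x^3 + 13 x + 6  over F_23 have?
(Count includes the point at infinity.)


For each x in F_23, count y with y^2 = x^3 + 13 x + 6 mod 23:
  x = 0: RHS = 6, y in [11, 12]  -> 2 point(s)
  x = 3: RHS = 3, y in [7, 16]  -> 2 point(s)
  x = 5: RHS = 12, y in [9, 14]  -> 2 point(s)
  x = 6: RHS = 1, y in [1, 22]  -> 2 point(s)
  x = 7: RHS = 3, y in [7, 16]  -> 2 point(s)
  x = 8: RHS = 1, y in [1, 22]  -> 2 point(s)
  x = 9: RHS = 1, y in [1, 22]  -> 2 point(s)
  x = 10: RHS = 9, y in [3, 20]  -> 2 point(s)
  x = 11: RHS = 8, y in [10, 13]  -> 2 point(s)
  x = 12: RHS = 4, y in [2, 21]  -> 2 point(s)
  x = 13: RHS = 3, y in [7, 16]  -> 2 point(s)
  x = 16: RHS = 9, y in [3, 20]  -> 2 point(s)
  x = 18: RHS = 0, y in [0]  -> 1 point(s)
  x = 20: RHS = 9, y in [3, 20]  -> 2 point(s)
  x = 21: RHS = 18, y in [8, 15]  -> 2 point(s)
Affine points: 29. Add the point at infinity: total = 30.

#E(F_23) = 30


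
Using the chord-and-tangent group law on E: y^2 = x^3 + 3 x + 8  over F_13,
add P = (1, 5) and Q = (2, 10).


P != Q, so use the chord formula.
s = (y2 - y1) / (x2 - x1) = (5) / (1) mod 13 = 5
x3 = s^2 - x1 - x2 mod 13 = 5^2 - 1 - 2 = 9
y3 = s (x1 - x3) - y1 mod 13 = 5 * (1 - 9) - 5 = 7

P + Q = (9, 7)


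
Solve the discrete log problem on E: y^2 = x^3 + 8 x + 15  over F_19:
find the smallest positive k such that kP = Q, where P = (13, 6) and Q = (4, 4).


Enumerate multiples of P until we hit Q = (4, 4):
  1P = (13, 6)
  2P = (2, 18)
  3P = (11, 16)
  4P = (1, 10)
  5P = (3, 16)
  6P = (4, 4)
Match found at i = 6.

k = 6


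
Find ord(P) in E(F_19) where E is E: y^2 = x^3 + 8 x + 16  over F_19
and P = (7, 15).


Compute successive multiples of P until we hit O:
  1P = (7, 15)
  2P = (9, 0)
  3P = (7, 4)
  4P = O

ord(P) = 4


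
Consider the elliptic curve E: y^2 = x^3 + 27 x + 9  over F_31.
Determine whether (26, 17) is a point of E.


Check whether y^2 = x^3 + 27 x + 9 (mod 31) for (x, y) = (26, 17).
LHS: y^2 = 17^2 mod 31 = 10
RHS: x^3 + 27 x + 9 = 26^3 + 27*26 + 9 mod 31 = 28
LHS != RHS

No, not on the curve


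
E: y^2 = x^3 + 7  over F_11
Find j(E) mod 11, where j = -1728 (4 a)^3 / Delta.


Delta = -16(4 a^3 + 27 b^2) mod 11 = 7
-1728 * (4 a)^3 = -1728 * (4*0)^3 mod 11 = 0
j = 0 * 7^(-1) mod 11 = 0

j = 0 (mod 11)


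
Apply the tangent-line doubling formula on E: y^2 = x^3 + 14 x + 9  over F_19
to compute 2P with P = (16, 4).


Doubling: s = (3 x1^2 + a) / (2 y1)
s = (3*16^2 + 14) / (2*4) mod 19 = 17
x3 = s^2 - 2 x1 mod 19 = 17^2 - 2*16 = 10
y3 = s (x1 - x3) - y1 mod 19 = 17 * (16 - 10) - 4 = 3

2P = (10, 3)


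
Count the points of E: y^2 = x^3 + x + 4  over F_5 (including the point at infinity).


For each x in F_5, count y with y^2 = x^3 + 1 x + 4 mod 5:
  x = 0: RHS = 4, y in [2, 3]  -> 2 point(s)
  x = 1: RHS = 1, y in [1, 4]  -> 2 point(s)
  x = 2: RHS = 4, y in [2, 3]  -> 2 point(s)
  x = 3: RHS = 4, y in [2, 3]  -> 2 point(s)
Affine points: 8. Add the point at infinity: total = 9.

#E(F_5) = 9


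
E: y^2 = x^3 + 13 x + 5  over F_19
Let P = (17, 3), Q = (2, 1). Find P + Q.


P != Q, so use the chord formula.
s = (y2 - y1) / (x2 - x1) = (17) / (4) mod 19 = 9
x3 = s^2 - x1 - x2 mod 19 = 9^2 - 17 - 2 = 5
y3 = s (x1 - x3) - y1 mod 19 = 9 * (17 - 5) - 3 = 10

P + Q = (5, 10)


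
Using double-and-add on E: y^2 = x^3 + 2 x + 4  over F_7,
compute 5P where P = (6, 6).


k = 5 = 101_2 (binary, LSB first: 101)
Double-and-add from P = (6, 6):
  bit 0 = 1: acc = O + (6, 6) = (6, 6)
  bit 1 = 0: acc unchanged = (6, 6)
  bit 2 = 1: acc = (6, 6) + (2, 4) = (1, 0)

5P = (1, 0)


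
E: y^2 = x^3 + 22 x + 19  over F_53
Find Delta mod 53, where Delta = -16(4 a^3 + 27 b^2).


4 a^3 + 27 b^2 = 4*22^3 + 27*19^2 = 42592 + 9747 = 52339
Delta = -16 * (52339) = -837424
Delta mod 53 = 29

Delta = 29 (mod 53)


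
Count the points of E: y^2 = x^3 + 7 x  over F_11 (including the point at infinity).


For each x in F_11, count y with y^2 = x^3 + 7 x + 0 mod 11:
  x = 0: RHS = 0, y in [0]  -> 1 point(s)
  x = 2: RHS = 0, y in [0]  -> 1 point(s)
  x = 3: RHS = 4, y in [2, 9]  -> 2 point(s)
  x = 4: RHS = 4, y in [2, 9]  -> 2 point(s)
  x = 6: RHS = 5, y in [4, 7]  -> 2 point(s)
  x = 9: RHS = 0, y in [0]  -> 1 point(s)
  x = 10: RHS = 3, y in [5, 6]  -> 2 point(s)
Affine points: 11. Add the point at infinity: total = 12.

#E(F_11) = 12


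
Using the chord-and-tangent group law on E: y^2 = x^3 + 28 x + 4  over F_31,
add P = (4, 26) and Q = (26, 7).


P != Q, so use the chord formula.
s = (y2 - y1) / (x2 - x1) = (12) / (22) mod 31 = 9
x3 = s^2 - x1 - x2 mod 31 = 9^2 - 4 - 26 = 20
y3 = s (x1 - x3) - y1 mod 31 = 9 * (4 - 20) - 26 = 16

P + Q = (20, 16)


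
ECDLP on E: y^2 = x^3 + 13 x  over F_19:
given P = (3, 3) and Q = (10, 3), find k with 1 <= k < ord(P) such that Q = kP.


Enumerate multiples of P until we hit Q = (10, 3):
  1P = (3, 3)
  2P = (11, 7)
  3P = (10, 3)
Match found at i = 3.

k = 3


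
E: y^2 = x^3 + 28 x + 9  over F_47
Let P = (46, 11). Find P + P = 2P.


Doubling: s = (3 x1^2 + a) / (2 y1)
s = (3*46^2 + 28) / (2*11) mod 47 = 42
x3 = s^2 - 2 x1 mod 47 = 42^2 - 2*46 = 27
y3 = s (x1 - x3) - y1 mod 47 = 42 * (46 - 27) - 11 = 35

2P = (27, 35)


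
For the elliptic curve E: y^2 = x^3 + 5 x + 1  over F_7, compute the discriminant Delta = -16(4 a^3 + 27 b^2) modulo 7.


4 a^3 + 27 b^2 = 4*5^3 + 27*1^2 = 500 + 27 = 527
Delta = -16 * (527) = -8432
Delta mod 7 = 3

Delta = 3 (mod 7)


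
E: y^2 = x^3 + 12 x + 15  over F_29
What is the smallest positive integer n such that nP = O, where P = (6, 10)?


Compute successive multiples of P until we hit O:
  1P = (6, 10)
  2P = (24, 27)
  3P = (22, 20)
  4P = (10, 2)
  5P = (17, 12)
  6P = (1, 12)
  7P = (21, 25)
  8P = (3, 22)
  ... (continuing to 21P)
  21P = O

ord(P) = 21


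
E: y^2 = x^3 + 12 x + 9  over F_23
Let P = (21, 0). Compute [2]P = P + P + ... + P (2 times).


k = 2 = 10_2 (binary, LSB first: 01)
Double-and-add from P = (21, 0):
  bit 0 = 0: acc unchanged = O
  bit 1 = 1: acc = O + O = O

2P = O


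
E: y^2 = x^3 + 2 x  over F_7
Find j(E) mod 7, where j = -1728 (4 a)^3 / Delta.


Delta = -16(4 a^3 + 27 b^2) mod 7 = 6
-1728 * (4 a)^3 = -1728 * (4*2)^3 mod 7 = 1
j = 1 * 6^(-1) mod 7 = 6

j = 6 (mod 7)


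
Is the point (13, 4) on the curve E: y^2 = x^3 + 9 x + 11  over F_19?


Check whether y^2 = x^3 + 9 x + 11 (mod 19) for (x, y) = (13, 4).
LHS: y^2 = 4^2 mod 19 = 16
RHS: x^3 + 9 x + 11 = 13^3 + 9*13 + 11 mod 19 = 7
LHS != RHS

No, not on the curve


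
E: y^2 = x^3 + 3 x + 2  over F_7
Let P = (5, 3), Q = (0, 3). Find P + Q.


P != Q, so use the chord formula.
s = (y2 - y1) / (x2 - x1) = (0) / (2) mod 7 = 0
x3 = s^2 - x1 - x2 mod 7 = 0^2 - 5 - 0 = 2
y3 = s (x1 - x3) - y1 mod 7 = 0 * (5 - 2) - 3 = 4

P + Q = (2, 4)


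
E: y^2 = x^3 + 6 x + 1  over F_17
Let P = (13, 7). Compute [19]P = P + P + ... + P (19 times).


k = 19 = 10011_2 (binary, LSB first: 11001)
Double-and-add from P = (13, 7):
  bit 0 = 1: acc = O + (13, 7) = (13, 7)
  bit 1 = 1: acc = (13, 7) + (9, 6) = (11, 2)
  bit 2 = 0: acc unchanged = (11, 2)
  bit 3 = 0: acc unchanged = (11, 2)
  bit 4 = 1: acc = (11, 2) + (4, 15) = (11, 15)

19P = (11, 15)


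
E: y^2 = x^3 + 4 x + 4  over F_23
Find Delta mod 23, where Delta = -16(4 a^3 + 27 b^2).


4 a^3 + 27 b^2 = 4*4^3 + 27*4^2 = 256 + 432 = 688
Delta = -16 * (688) = -11008
Delta mod 23 = 9

Delta = 9 (mod 23)


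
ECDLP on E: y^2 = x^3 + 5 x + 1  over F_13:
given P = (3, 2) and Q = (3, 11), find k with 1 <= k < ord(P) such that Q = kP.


Enumerate multiples of P until we hit Q = (3, 11):
  1P = (3, 2)
  2P = (6, 0)
  3P = (3, 11)
Match found at i = 3.

k = 3


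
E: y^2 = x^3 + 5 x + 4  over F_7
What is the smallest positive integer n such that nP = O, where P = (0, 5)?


Compute successive multiples of P until we hit O:
  1P = (0, 5)
  2P = (2, 1)
  3P = (2, 6)
  4P = (0, 2)
  5P = O

ord(P) = 5


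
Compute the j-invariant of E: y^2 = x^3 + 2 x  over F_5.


Delta = -16(4 a^3 + 27 b^2) mod 5 = 3
-1728 * (4 a)^3 = -1728 * (4*2)^3 mod 5 = 4
j = 4 * 3^(-1) mod 5 = 3

j = 3 (mod 5)


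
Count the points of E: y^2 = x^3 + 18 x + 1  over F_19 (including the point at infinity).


For each x in F_19, count y with y^2 = x^3 + 18 x + 1 mod 19:
  x = 0: RHS = 1, y in [1, 18]  -> 2 point(s)
  x = 1: RHS = 1, y in [1, 18]  -> 2 point(s)
  x = 2: RHS = 7, y in [8, 11]  -> 2 point(s)
  x = 3: RHS = 6, y in [5, 14]  -> 2 point(s)
  x = 4: RHS = 4, y in [2, 17]  -> 2 point(s)
  x = 5: RHS = 7, y in [8, 11]  -> 2 point(s)
  x = 8: RHS = 11, y in [7, 12]  -> 2 point(s)
  x = 12: RHS = 7, y in [8, 11]  -> 2 point(s)
  x = 13: RHS = 0, y in [0]  -> 1 point(s)
  x = 15: RHS = 17, y in [6, 13]  -> 2 point(s)
  x = 18: RHS = 1, y in [1, 18]  -> 2 point(s)
Affine points: 21. Add the point at infinity: total = 22.

#E(F_19) = 22


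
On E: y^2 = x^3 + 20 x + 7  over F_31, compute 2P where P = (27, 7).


Doubling: s = (3 x1^2 + a) / (2 y1)
s = (3*27^2 + 20) / (2*7) mod 31 = 27
x3 = s^2 - 2 x1 mod 31 = 27^2 - 2*27 = 24
y3 = s (x1 - x3) - y1 mod 31 = 27 * (27 - 24) - 7 = 12

2P = (24, 12)


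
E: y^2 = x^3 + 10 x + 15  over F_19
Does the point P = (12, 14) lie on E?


Check whether y^2 = x^3 + 10 x + 15 (mod 19) for (x, y) = (12, 14).
LHS: y^2 = 14^2 mod 19 = 6
RHS: x^3 + 10 x + 15 = 12^3 + 10*12 + 15 mod 19 = 1
LHS != RHS

No, not on the curve


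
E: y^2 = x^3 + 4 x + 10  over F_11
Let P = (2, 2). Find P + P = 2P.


Doubling: s = (3 x1^2 + a) / (2 y1)
s = (3*2^2 + 4) / (2*2) mod 11 = 4
x3 = s^2 - 2 x1 mod 11 = 4^2 - 2*2 = 1
y3 = s (x1 - x3) - y1 mod 11 = 4 * (2 - 1) - 2 = 2

2P = (1, 2)


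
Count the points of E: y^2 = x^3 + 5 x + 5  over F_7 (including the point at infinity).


For each x in F_7, count y with y^2 = x^3 + 5 x + 5 mod 7:
  x = 1: RHS = 4, y in [2, 5]  -> 2 point(s)
  x = 2: RHS = 2, y in [3, 4]  -> 2 point(s)
  x = 5: RHS = 1, y in [1, 6]  -> 2 point(s)
Affine points: 6. Add the point at infinity: total = 7.

#E(F_7) = 7


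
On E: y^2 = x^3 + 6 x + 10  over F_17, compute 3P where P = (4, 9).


k = 3 = 11_2 (binary, LSB first: 11)
Double-and-add from P = (4, 9):
  bit 0 = 1: acc = O + (4, 9) = (4, 9)
  bit 1 = 1: acc = (4, 9) + (1, 0) = (4, 8)

3P = (4, 8)


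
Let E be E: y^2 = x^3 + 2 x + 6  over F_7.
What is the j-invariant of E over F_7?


Delta = -16(4 a^3 + 27 b^2) mod 7 = 1
-1728 * (4 a)^3 = -1728 * (4*2)^3 mod 7 = 1
j = 1 * 1^(-1) mod 7 = 1

j = 1 (mod 7)


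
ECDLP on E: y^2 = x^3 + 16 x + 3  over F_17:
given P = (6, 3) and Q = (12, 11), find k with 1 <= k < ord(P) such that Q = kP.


Enumerate multiples of P until we hit Q = (12, 11):
  1P = (6, 3)
  2P = (9, 3)
  3P = (2, 14)
  4P = (7, 4)
  5P = (5, 15)
  6P = (14, 8)
  7P = (12, 6)
  8P = (12, 11)
Match found at i = 8.

k = 8


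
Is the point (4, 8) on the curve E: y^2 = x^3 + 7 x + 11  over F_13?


Check whether y^2 = x^3 + 7 x + 11 (mod 13) for (x, y) = (4, 8).
LHS: y^2 = 8^2 mod 13 = 12
RHS: x^3 + 7 x + 11 = 4^3 + 7*4 + 11 mod 13 = 12
LHS = RHS

Yes, on the curve


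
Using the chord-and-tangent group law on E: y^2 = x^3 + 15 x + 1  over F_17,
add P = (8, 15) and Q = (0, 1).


P != Q, so use the chord formula.
s = (y2 - y1) / (x2 - x1) = (3) / (9) mod 17 = 6
x3 = s^2 - x1 - x2 mod 17 = 6^2 - 8 - 0 = 11
y3 = s (x1 - x3) - y1 mod 17 = 6 * (8 - 11) - 15 = 1

P + Q = (11, 1)


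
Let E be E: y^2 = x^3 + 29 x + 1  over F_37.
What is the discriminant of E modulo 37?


4 a^3 + 27 b^2 = 4*29^3 + 27*1^2 = 97556 + 27 = 97583
Delta = -16 * (97583) = -1561328
Delta mod 37 = 35

Delta = 35 (mod 37)


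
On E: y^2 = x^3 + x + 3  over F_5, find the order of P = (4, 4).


Compute successive multiples of P until we hit O:
  1P = (4, 4)
  2P = (1, 0)
  3P = (4, 1)
  4P = O

ord(P) = 4


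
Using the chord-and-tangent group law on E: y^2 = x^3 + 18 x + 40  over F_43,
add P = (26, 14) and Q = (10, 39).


P != Q, so use the chord formula.
s = (y2 - y1) / (x2 - x1) = (25) / (27) mod 43 = 28
x3 = s^2 - x1 - x2 mod 43 = 28^2 - 26 - 10 = 17
y3 = s (x1 - x3) - y1 mod 43 = 28 * (26 - 17) - 14 = 23

P + Q = (17, 23)


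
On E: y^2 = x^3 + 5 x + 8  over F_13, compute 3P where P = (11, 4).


k = 3 = 11_2 (binary, LSB first: 11)
Double-and-add from P = (11, 4):
  bit 0 = 1: acc = O + (11, 4) = (11, 4)
  bit 1 = 1: acc = (11, 4) + (1, 1) = (2, 0)

3P = (2, 0)


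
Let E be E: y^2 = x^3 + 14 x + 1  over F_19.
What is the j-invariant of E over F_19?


Delta = -16(4 a^3 + 27 b^2) mod 19 = 6
-1728 * (4 a)^3 = -1728 * (4*14)^3 mod 19 = 18
j = 18 * 6^(-1) mod 19 = 3

j = 3 (mod 19)


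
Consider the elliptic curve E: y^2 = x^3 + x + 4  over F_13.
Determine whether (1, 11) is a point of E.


Check whether y^2 = x^3 + 1 x + 4 (mod 13) for (x, y) = (1, 11).
LHS: y^2 = 11^2 mod 13 = 4
RHS: x^3 + 1 x + 4 = 1^3 + 1*1 + 4 mod 13 = 6
LHS != RHS

No, not on the curve


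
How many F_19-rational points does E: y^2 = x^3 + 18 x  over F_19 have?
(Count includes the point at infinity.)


For each x in F_19, count y with y^2 = x^3 + 18 x + 0 mod 19:
  x = 0: RHS = 0, y in [0]  -> 1 point(s)
  x = 1: RHS = 0, y in [0]  -> 1 point(s)
  x = 2: RHS = 6, y in [5, 14]  -> 2 point(s)
  x = 3: RHS = 5, y in [9, 10]  -> 2 point(s)
  x = 5: RHS = 6, y in [5, 14]  -> 2 point(s)
  x = 6: RHS = 1, y in [1, 18]  -> 2 point(s)
  x = 9: RHS = 17, y in [6, 13]  -> 2 point(s)
  x = 11: RHS = 9, y in [3, 16]  -> 2 point(s)
  x = 12: RHS = 6, y in [5, 14]  -> 2 point(s)
  x = 15: RHS = 16, y in [4, 15]  -> 2 point(s)
  x = 18: RHS = 0, y in [0]  -> 1 point(s)
Affine points: 19. Add the point at infinity: total = 20.

#E(F_19) = 20


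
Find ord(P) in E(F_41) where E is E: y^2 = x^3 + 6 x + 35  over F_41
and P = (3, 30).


Compute successive multiples of P until we hit O:
  1P = (3, 30)
  2P = (27, 6)
  3P = (12, 20)
  4P = (8, 12)
  5P = (20, 23)
  6P = (22, 14)
  7P = (25, 36)
  8P = (29, 30)
  ... (continuing to 20P)
  20P = O

ord(P) = 20


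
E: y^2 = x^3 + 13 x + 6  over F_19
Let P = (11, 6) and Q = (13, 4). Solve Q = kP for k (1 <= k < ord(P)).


Enumerate multiples of P until we hit Q = (13, 4):
  1P = (11, 6)
  2P = (14, 14)
  3P = (18, 7)
  4P = (16, 15)
  5P = (15, 2)
  6P = (13, 15)
  7P = (1, 1)
  8P = (12, 3)
  9P = (5, 14)
  10P = (9, 4)
  11P = (0, 5)
  12P = (0, 14)
  13P = (9, 15)
  14P = (5, 5)
  15P = (12, 16)
  16P = (1, 18)
  17P = (13, 4)
Match found at i = 17.

k = 17


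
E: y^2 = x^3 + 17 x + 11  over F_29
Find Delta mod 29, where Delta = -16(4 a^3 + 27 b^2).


4 a^3 + 27 b^2 = 4*17^3 + 27*11^2 = 19652 + 3267 = 22919
Delta = -16 * (22919) = -366704
Delta mod 29 = 1

Delta = 1 (mod 29)


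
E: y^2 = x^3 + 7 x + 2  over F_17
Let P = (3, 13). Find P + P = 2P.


Doubling: s = (3 x1^2 + a) / (2 y1)
s = (3*3^2 + 7) / (2*13) mod 17 = 0
x3 = s^2 - 2 x1 mod 17 = 0^2 - 2*3 = 11
y3 = s (x1 - x3) - y1 mod 17 = 0 * (3 - 11) - 13 = 4

2P = (11, 4)


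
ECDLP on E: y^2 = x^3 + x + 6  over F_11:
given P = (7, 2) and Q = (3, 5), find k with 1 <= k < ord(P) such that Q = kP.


Enumerate multiples of P until we hit Q = (3, 5):
  1P = (7, 2)
  2P = (2, 7)
  3P = (3, 5)
Match found at i = 3.

k = 3


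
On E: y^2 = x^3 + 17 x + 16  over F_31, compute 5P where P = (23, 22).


k = 5 = 101_2 (binary, LSB first: 101)
Double-and-add from P = (23, 22):
  bit 0 = 1: acc = O + (23, 22) = (23, 22)
  bit 1 = 0: acc unchanged = (23, 22)
  bit 2 = 1: acc = (23, 22) + (13, 4) = (28, 0)

5P = (28, 0)


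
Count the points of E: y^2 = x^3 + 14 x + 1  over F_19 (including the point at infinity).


For each x in F_19, count y with y^2 = x^3 + 14 x + 1 mod 19:
  x = 0: RHS = 1, y in [1, 18]  -> 2 point(s)
  x = 1: RHS = 16, y in [4, 15]  -> 2 point(s)
  x = 4: RHS = 7, y in [8, 11]  -> 2 point(s)
  x = 5: RHS = 6, y in [5, 14]  -> 2 point(s)
  x = 6: RHS = 16, y in [4, 15]  -> 2 point(s)
  x = 7: RHS = 5, y in [9, 10]  -> 2 point(s)
  x = 8: RHS = 17, y in [6, 13]  -> 2 point(s)
  x = 9: RHS = 1, y in [1, 18]  -> 2 point(s)
  x = 10: RHS = 1, y in [1, 18]  -> 2 point(s)
  x = 11: RHS = 4, y in [2, 17]  -> 2 point(s)
  x = 12: RHS = 16, y in [4, 15]  -> 2 point(s)
  x = 13: RHS = 5, y in [9, 10]  -> 2 point(s)
  x = 18: RHS = 5, y in [9, 10]  -> 2 point(s)
Affine points: 26. Add the point at infinity: total = 27.

#E(F_19) = 27


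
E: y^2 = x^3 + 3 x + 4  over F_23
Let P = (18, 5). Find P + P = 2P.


Doubling: s = (3 x1^2 + a) / (2 y1)
s = (3*18^2 + 3) / (2*5) mod 23 = 17
x3 = s^2 - 2 x1 mod 23 = 17^2 - 2*18 = 0
y3 = s (x1 - x3) - y1 mod 23 = 17 * (18 - 0) - 5 = 2

2P = (0, 2)


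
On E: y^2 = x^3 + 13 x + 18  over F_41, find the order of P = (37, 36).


Compute successive multiples of P until we hit O:
  1P = (37, 36)
  2P = (12, 37)
  3P = (29, 26)
  4P = (15, 12)
  5P = (40, 39)
  6P = (6, 36)
  7P = (39, 5)
  8P = (31, 35)
  ... (continuing to 50P)
  50P = O

ord(P) = 50


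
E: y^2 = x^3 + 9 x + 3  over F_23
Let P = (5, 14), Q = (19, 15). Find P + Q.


P != Q, so use the chord formula.
s = (y2 - y1) / (x2 - x1) = (1) / (14) mod 23 = 5
x3 = s^2 - x1 - x2 mod 23 = 5^2 - 5 - 19 = 1
y3 = s (x1 - x3) - y1 mod 23 = 5 * (5 - 1) - 14 = 6

P + Q = (1, 6)
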